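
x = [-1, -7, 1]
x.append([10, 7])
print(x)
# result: [-1, -7, 1, [10, 7]]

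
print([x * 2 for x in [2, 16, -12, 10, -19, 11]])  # [4, 32, -24, 20, -38, 22]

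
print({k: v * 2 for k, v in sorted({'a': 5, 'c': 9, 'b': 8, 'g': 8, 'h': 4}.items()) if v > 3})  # {'a': 10, 'b': 16, 'c': 18, 'g': 16, 'h': 8}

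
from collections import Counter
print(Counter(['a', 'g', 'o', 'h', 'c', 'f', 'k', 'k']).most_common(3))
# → [('k', 2), ('a', 1), ('g', 1)]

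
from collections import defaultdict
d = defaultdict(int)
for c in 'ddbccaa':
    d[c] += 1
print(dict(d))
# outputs {'d': 2, 'b': 1, 'c': 2, 'a': 2}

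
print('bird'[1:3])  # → ir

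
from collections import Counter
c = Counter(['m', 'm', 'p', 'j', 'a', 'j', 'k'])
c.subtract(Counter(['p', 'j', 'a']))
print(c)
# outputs Counter({'m': 2, 'j': 1, 'k': 1, 'p': 0, 'a': 0})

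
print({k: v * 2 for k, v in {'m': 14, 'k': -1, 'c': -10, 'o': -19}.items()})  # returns {'m': 28, 'k': -2, 'c': -20, 'o': -38}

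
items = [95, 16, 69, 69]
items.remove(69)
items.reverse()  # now [69, 16, 95]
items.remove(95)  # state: [69, 16]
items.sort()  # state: [16, 69]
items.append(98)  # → [16, 69, 98]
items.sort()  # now [16, 69, 98]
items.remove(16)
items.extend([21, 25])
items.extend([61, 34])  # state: [69, 98, 21, 25, 61, 34]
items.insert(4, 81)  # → [69, 98, 21, 25, 81, 61, 34]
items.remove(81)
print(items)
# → [69, 98, 21, 25, 61, 34]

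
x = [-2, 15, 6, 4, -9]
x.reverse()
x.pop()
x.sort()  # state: [-9, 4, 6, 15]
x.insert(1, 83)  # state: [-9, 83, 4, 6, 15]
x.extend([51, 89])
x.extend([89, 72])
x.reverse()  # [72, 89, 89, 51, 15, 6, 4, 83, -9]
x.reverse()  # [-9, 83, 4, 6, 15, 51, 89, 89, 72]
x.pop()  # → 72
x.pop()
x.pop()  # 89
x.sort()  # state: [-9, 4, 6, 15, 51, 83]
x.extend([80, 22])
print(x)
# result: [-9, 4, 6, 15, 51, 83, 80, 22]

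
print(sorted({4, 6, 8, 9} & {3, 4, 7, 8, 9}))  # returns [4, 8, 9]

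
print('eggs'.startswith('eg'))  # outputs True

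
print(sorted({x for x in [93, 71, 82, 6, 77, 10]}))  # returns [6, 10, 71, 77, 82, 93]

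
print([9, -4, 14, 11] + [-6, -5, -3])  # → [9, -4, 14, 11, -6, -5, -3]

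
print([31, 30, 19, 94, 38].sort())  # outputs None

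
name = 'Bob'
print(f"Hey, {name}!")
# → Hey, Bob!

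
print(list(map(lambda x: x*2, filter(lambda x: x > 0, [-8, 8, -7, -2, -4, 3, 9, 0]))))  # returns [16, 6, 18]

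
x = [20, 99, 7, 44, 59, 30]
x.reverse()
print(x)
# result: [30, 59, 44, 7, 99, 20]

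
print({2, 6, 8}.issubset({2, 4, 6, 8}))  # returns True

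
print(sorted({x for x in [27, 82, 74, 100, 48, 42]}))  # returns [27, 42, 48, 74, 82, 100]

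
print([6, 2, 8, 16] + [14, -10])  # [6, 2, 8, 16, 14, -10]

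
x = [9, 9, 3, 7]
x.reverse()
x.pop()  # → 9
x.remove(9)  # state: [7, 3]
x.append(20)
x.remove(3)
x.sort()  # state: [7, 20]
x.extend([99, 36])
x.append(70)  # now [7, 20, 99, 36, 70]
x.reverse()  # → [70, 36, 99, 20, 7]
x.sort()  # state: [7, 20, 36, 70, 99]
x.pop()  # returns 99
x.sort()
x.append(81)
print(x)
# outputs [7, 20, 36, 70, 81]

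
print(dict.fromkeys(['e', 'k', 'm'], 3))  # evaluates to {'e': 3, 'k': 3, 'm': 3}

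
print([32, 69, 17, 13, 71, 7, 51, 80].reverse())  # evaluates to None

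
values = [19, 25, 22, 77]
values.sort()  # [19, 22, 25, 77]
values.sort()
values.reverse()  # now [77, 25, 22, 19]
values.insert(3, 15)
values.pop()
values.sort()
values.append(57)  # [15, 22, 25, 77, 57]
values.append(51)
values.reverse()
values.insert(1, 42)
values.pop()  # 15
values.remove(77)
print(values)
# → [51, 42, 57, 25, 22]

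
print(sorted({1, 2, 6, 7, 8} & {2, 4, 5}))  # [2]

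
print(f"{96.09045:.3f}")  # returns 96.090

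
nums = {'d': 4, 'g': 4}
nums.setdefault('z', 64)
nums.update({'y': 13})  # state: {'d': 4, 'g': 4, 'z': 64, 'y': 13}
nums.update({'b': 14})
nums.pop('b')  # 14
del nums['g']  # {'d': 4, 'z': 64, 'y': 13}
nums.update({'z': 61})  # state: {'d': 4, 'z': 61, 'y': 13}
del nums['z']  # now {'d': 4, 'y': 13}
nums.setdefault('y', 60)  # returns 13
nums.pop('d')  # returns 4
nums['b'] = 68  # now {'y': 13, 'b': 68}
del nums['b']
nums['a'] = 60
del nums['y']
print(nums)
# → {'a': 60}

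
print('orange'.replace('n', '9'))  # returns ora9ge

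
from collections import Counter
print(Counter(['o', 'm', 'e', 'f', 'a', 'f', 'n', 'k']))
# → Counter({'f': 2, 'o': 1, 'm': 1, 'e': 1, 'a': 1, 'n': 1, 'k': 1})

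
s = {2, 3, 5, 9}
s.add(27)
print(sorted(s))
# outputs [2, 3, 5, 9, 27]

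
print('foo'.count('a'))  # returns 0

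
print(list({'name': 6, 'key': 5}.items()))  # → [('name', 6), ('key', 5)]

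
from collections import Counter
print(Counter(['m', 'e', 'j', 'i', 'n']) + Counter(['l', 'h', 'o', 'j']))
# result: Counter({'j': 2, 'm': 1, 'e': 1, 'i': 1, 'n': 1, 'l': 1, 'h': 1, 'o': 1})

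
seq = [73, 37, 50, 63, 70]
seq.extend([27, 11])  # [73, 37, 50, 63, 70, 27, 11]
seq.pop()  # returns 11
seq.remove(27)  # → [73, 37, 50, 63, 70]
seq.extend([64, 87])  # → [73, 37, 50, 63, 70, 64, 87]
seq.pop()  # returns 87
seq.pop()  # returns 64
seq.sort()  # [37, 50, 63, 70, 73]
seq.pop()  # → 73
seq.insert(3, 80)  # [37, 50, 63, 80, 70]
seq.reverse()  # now [70, 80, 63, 50, 37]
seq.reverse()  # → [37, 50, 63, 80, 70]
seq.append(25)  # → [37, 50, 63, 80, 70, 25]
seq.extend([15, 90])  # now [37, 50, 63, 80, 70, 25, 15, 90]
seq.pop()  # 90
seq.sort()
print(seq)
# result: [15, 25, 37, 50, 63, 70, 80]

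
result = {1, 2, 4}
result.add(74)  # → {1, 2, 4, 74}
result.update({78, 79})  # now {1, 2, 4, 74, 78, 79}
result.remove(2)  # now {1, 4, 74, 78, 79}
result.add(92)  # {1, 4, 74, 78, 79, 92}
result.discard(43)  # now {1, 4, 74, 78, 79, 92}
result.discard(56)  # {1, 4, 74, 78, 79, 92}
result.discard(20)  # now {1, 4, 74, 78, 79, 92}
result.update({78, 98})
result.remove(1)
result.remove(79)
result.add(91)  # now {4, 74, 78, 91, 92, 98}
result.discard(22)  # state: {4, 74, 78, 91, 92, 98}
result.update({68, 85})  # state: {4, 68, 74, 78, 85, 91, 92, 98}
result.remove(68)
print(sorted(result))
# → [4, 74, 78, 85, 91, 92, 98]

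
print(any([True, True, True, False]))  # True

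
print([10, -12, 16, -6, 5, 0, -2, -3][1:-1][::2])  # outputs [-12, -6, 0]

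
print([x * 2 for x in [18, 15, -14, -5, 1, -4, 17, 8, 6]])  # [36, 30, -28, -10, 2, -8, 34, 16, 12]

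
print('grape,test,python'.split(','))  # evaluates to ['grape', 'test', 'python']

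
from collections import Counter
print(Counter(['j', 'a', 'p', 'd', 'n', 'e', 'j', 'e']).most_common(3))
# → [('j', 2), ('e', 2), ('a', 1)]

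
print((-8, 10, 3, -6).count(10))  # 1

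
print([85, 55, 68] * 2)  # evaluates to [85, 55, 68, 85, 55, 68]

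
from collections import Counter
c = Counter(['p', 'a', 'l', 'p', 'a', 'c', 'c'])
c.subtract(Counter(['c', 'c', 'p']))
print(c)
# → Counter({'a': 2, 'p': 1, 'l': 1, 'c': 0})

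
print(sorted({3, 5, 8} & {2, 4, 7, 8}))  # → [8]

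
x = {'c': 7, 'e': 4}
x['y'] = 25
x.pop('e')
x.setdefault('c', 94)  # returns 7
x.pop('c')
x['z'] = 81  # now {'y': 25, 'z': 81}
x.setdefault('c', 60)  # 60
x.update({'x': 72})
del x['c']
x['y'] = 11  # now {'y': 11, 'z': 81, 'x': 72}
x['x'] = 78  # {'y': 11, 'z': 81, 'x': 78}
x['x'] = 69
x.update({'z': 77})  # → {'y': 11, 'z': 77, 'x': 69}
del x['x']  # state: {'y': 11, 'z': 77}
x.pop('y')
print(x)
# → {'z': 77}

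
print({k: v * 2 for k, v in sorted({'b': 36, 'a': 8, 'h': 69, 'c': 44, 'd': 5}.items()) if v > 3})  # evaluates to {'a': 16, 'b': 72, 'c': 88, 'd': 10, 'h': 138}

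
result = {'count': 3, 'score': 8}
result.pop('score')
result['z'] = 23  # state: {'count': 3, 'z': 23}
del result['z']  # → {'count': 3}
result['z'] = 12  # {'count': 3, 'z': 12}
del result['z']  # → {'count': 3}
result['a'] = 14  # {'count': 3, 'a': 14}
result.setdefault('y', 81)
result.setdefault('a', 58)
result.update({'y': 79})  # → {'count': 3, 'a': 14, 'y': 79}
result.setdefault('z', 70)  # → 70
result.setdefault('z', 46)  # 70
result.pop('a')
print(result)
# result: {'count': 3, 'y': 79, 'z': 70}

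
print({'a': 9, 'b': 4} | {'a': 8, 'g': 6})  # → {'a': 8, 'b': 4, 'g': 6}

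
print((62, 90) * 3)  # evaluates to (62, 90, 62, 90, 62, 90)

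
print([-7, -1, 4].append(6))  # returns None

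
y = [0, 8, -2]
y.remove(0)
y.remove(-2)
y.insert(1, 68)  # [8, 68]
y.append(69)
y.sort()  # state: [8, 68, 69]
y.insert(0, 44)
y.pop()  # 69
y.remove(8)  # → [44, 68]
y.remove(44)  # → [68]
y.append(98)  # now [68, 98]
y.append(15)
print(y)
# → [68, 98, 15]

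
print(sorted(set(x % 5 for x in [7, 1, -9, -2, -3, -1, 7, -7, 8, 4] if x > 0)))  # [1, 2, 3, 4]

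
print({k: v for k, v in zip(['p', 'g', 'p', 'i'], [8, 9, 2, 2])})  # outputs {'p': 2, 'g': 9, 'i': 2}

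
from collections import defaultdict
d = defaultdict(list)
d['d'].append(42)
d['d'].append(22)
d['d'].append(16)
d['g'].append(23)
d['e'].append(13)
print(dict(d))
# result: {'d': [42, 22, 16], 'g': [23], 'e': [13]}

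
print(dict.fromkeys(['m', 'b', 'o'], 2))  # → {'m': 2, 'b': 2, 'o': 2}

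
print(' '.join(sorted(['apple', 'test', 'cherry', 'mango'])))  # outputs apple cherry mango test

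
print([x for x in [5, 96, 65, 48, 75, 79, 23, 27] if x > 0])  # [5, 96, 65, 48, 75, 79, 23, 27]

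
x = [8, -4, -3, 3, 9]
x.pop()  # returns 9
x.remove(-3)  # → [8, -4, 3]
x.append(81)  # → [8, -4, 3, 81]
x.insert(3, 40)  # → [8, -4, 3, 40, 81]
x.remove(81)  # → [8, -4, 3, 40]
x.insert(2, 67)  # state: [8, -4, 67, 3, 40]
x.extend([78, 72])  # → [8, -4, 67, 3, 40, 78, 72]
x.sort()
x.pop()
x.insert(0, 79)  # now [79, -4, 3, 8, 40, 67, 72]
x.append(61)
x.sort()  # [-4, 3, 8, 40, 61, 67, 72, 79]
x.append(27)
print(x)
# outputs [-4, 3, 8, 40, 61, 67, 72, 79, 27]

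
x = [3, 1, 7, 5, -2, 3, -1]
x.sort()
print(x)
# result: [-2, -1, 1, 3, 3, 5, 7]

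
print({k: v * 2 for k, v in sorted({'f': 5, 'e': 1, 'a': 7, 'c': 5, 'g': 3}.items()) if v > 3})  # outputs {'a': 14, 'c': 10, 'f': 10}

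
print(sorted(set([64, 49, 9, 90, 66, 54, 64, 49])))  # [9, 49, 54, 64, 66, 90]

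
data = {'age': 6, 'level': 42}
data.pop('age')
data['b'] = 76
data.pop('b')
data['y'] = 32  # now {'level': 42, 'y': 32}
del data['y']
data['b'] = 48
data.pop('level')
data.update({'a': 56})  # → {'b': 48, 'a': 56}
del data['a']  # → {'b': 48}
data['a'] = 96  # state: {'b': 48, 'a': 96}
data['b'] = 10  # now {'b': 10, 'a': 96}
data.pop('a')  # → 96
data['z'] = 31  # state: {'b': 10, 'z': 31}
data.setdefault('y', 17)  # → 17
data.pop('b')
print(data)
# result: {'z': 31, 'y': 17}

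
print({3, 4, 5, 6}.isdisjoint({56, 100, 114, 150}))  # True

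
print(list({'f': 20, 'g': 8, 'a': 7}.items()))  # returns [('f', 20), ('g', 8), ('a', 7)]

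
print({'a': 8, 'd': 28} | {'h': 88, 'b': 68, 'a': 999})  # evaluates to {'a': 999, 'd': 28, 'h': 88, 'b': 68}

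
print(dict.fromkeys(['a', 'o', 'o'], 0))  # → {'a': 0, 'o': 0}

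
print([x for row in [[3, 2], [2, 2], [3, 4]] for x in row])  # [3, 2, 2, 2, 3, 4]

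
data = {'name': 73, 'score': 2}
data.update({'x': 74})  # {'name': 73, 'score': 2, 'x': 74}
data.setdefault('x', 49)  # 74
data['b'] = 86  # {'name': 73, 'score': 2, 'x': 74, 'b': 86}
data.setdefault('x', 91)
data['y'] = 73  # {'name': 73, 'score': 2, 'x': 74, 'b': 86, 'y': 73}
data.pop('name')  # 73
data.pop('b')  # 86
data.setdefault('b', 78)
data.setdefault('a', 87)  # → 87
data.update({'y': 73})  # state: {'score': 2, 'x': 74, 'y': 73, 'b': 78, 'a': 87}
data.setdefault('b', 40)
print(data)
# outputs {'score': 2, 'x': 74, 'y': 73, 'b': 78, 'a': 87}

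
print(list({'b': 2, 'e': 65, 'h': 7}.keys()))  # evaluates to ['b', 'e', 'h']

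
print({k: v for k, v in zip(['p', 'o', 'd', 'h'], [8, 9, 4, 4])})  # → {'p': 8, 'o': 9, 'd': 4, 'h': 4}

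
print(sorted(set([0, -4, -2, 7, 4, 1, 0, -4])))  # [-4, -2, 0, 1, 4, 7]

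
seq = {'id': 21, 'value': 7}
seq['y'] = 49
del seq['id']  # {'value': 7, 'y': 49}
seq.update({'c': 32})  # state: {'value': 7, 'y': 49, 'c': 32}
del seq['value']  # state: {'y': 49, 'c': 32}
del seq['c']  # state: {'y': 49}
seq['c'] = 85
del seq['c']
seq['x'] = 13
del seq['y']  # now {'x': 13}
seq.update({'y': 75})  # {'x': 13, 'y': 75}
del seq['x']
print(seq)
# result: {'y': 75}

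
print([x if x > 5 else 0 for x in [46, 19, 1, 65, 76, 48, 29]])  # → [46, 19, 0, 65, 76, 48, 29]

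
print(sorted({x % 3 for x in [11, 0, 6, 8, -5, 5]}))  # [0, 1, 2]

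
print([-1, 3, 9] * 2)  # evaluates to [-1, 3, 9, -1, 3, 9]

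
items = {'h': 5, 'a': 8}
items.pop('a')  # 8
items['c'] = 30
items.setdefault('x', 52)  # 52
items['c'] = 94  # {'h': 5, 'c': 94, 'x': 52}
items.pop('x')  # 52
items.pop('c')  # 94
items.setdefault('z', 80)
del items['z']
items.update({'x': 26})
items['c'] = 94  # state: {'h': 5, 'x': 26, 'c': 94}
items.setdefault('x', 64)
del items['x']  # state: {'h': 5, 'c': 94}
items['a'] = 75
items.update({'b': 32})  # {'h': 5, 'c': 94, 'a': 75, 'b': 32}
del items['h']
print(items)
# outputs {'c': 94, 'a': 75, 'b': 32}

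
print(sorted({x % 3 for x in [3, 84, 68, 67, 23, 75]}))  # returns [0, 1, 2]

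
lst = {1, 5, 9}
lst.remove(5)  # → {1, 9}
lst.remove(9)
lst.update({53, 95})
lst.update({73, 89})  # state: {1, 53, 73, 89, 95}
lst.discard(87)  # {1, 53, 73, 89, 95}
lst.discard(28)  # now {1, 53, 73, 89, 95}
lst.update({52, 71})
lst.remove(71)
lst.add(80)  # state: {1, 52, 53, 73, 80, 89, 95}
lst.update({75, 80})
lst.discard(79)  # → {1, 52, 53, 73, 75, 80, 89, 95}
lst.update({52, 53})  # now {1, 52, 53, 73, 75, 80, 89, 95}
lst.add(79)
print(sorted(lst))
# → [1, 52, 53, 73, 75, 79, 80, 89, 95]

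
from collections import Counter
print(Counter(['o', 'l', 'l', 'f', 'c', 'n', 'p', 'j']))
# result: Counter({'l': 2, 'o': 1, 'f': 1, 'c': 1, 'n': 1, 'p': 1, 'j': 1})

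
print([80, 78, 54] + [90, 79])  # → [80, 78, 54, 90, 79]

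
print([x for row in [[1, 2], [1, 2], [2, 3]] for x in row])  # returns [1, 2, 1, 2, 2, 3]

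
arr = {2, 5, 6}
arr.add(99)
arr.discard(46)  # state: {2, 5, 6, 99}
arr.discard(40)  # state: {2, 5, 6, 99}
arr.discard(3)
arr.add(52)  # {2, 5, 6, 52, 99}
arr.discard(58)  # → {2, 5, 6, 52, 99}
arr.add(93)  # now {2, 5, 6, 52, 93, 99}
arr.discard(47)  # {2, 5, 6, 52, 93, 99}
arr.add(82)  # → {2, 5, 6, 52, 82, 93, 99}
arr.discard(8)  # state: {2, 5, 6, 52, 82, 93, 99}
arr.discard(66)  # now {2, 5, 6, 52, 82, 93, 99}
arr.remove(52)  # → {2, 5, 6, 82, 93, 99}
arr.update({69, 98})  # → {2, 5, 6, 69, 82, 93, 98, 99}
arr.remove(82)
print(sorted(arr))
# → [2, 5, 6, 69, 93, 98, 99]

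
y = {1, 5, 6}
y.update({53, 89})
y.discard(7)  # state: {1, 5, 6, 53, 89}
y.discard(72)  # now {1, 5, 6, 53, 89}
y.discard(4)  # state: {1, 5, 6, 53, 89}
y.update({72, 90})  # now {1, 5, 6, 53, 72, 89, 90}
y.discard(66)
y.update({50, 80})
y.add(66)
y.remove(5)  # {1, 6, 50, 53, 66, 72, 80, 89, 90}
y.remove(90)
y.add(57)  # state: {1, 6, 50, 53, 57, 66, 72, 80, 89}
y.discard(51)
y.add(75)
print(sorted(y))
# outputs [1, 6, 50, 53, 57, 66, 72, 75, 80, 89]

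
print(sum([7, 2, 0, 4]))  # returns 13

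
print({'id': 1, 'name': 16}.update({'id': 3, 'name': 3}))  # None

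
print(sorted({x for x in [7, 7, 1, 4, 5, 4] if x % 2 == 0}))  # [4]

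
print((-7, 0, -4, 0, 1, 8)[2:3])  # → (-4,)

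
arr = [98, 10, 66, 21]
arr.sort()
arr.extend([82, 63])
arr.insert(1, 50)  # [10, 50, 21, 66, 98, 82, 63]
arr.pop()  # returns 63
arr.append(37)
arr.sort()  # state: [10, 21, 37, 50, 66, 82, 98]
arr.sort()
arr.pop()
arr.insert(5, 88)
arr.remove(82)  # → [10, 21, 37, 50, 66, 88]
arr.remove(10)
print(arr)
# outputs [21, 37, 50, 66, 88]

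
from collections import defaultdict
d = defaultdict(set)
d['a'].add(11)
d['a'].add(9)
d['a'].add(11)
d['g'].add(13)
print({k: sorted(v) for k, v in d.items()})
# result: {'a': [9, 11], 'g': [13]}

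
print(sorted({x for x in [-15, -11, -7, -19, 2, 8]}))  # [-19, -15, -11, -7, 2, 8]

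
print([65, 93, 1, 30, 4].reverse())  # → None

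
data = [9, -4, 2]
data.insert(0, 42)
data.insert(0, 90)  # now [90, 42, 9, -4, 2]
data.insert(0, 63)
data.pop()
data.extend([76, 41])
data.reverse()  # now [41, 76, -4, 9, 42, 90, 63]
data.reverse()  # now [63, 90, 42, 9, -4, 76, 41]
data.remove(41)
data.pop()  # 76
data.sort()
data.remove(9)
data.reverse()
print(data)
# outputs [90, 63, 42, -4]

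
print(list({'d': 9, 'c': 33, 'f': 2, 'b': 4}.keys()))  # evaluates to ['d', 'c', 'f', 'b']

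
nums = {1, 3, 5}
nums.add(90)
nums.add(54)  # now {1, 3, 5, 54, 90}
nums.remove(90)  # {1, 3, 5, 54}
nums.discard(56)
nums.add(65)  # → {1, 3, 5, 54, 65}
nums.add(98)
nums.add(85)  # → {1, 3, 5, 54, 65, 85, 98}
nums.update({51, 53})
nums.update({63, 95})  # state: {1, 3, 5, 51, 53, 54, 63, 65, 85, 95, 98}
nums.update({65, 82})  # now {1, 3, 5, 51, 53, 54, 63, 65, 82, 85, 95, 98}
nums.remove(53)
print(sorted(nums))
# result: [1, 3, 5, 51, 54, 63, 65, 82, 85, 95, 98]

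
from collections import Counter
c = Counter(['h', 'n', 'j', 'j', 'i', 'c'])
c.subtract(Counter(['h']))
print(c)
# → Counter({'j': 2, 'n': 1, 'i': 1, 'c': 1, 'h': 0})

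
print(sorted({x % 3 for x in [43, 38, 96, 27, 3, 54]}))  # [0, 1, 2]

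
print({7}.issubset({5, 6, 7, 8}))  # True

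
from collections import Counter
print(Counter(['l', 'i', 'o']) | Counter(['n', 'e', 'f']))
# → Counter({'l': 1, 'i': 1, 'o': 1, 'n': 1, 'e': 1, 'f': 1})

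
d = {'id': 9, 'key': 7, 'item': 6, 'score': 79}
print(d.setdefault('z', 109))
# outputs 109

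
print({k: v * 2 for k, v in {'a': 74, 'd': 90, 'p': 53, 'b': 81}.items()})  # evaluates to {'a': 148, 'd': 180, 'p': 106, 'b': 162}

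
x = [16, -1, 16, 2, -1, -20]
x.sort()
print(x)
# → [-20, -1, -1, 2, 16, 16]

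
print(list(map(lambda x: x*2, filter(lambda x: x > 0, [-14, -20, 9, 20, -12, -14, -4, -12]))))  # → [18, 40]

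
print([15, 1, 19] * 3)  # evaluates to [15, 1, 19, 15, 1, 19, 15, 1, 19]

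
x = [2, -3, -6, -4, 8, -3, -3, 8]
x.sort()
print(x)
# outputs [-6, -4, -3, -3, -3, 2, 8, 8]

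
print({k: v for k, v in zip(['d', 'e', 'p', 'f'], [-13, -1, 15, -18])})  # {'d': -13, 'e': -1, 'p': 15, 'f': -18}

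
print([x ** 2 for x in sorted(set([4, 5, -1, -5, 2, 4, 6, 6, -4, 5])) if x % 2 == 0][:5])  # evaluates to [16, 4, 16, 36]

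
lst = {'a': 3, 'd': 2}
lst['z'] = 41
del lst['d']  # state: {'a': 3, 'z': 41}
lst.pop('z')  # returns 41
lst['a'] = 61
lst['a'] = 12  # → {'a': 12}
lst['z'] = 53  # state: {'a': 12, 'z': 53}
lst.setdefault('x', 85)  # 85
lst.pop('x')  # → 85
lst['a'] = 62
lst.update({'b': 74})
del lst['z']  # {'a': 62, 'b': 74}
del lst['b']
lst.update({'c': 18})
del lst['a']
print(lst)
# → {'c': 18}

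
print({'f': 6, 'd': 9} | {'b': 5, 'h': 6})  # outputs {'f': 6, 'd': 9, 'b': 5, 'h': 6}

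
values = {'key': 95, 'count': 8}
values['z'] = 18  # {'key': 95, 'count': 8, 'z': 18}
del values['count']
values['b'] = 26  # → {'key': 95, 'z': 18, 'b': 26}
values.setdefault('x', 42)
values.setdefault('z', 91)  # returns 18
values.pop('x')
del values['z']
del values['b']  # {'key': 95}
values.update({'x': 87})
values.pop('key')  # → 95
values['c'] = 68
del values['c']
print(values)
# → {'x': 87}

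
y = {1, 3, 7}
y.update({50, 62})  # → {1, 3, 7, 50, 62}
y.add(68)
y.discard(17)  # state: {1, 3, 7, 50, 62, 68}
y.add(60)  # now {1, 3, 7, 50, 60, 62, 68}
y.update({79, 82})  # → {1, 3, 7, 50, 60, 62, 68, 79, 82}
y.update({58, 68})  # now {1, 3, 7, 50, 58, 60, 62, 68, 79, 82}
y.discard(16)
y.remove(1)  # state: {3, 7, 50, 58, 60, 62, 68, 79, 82}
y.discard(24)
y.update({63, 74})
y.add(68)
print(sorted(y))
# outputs [3, 7, 50, 58, 60, 62, 63, 68, 74, 79, 82]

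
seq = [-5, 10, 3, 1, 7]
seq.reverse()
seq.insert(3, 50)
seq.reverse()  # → [-5, 10, 50, 3, 1, 7]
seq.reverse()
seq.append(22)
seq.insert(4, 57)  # [7, 1, 3, 50, 57, 10, -5, 22]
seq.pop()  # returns 22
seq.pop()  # -5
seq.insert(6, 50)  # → [7, 1, 3, 50, 57, 10, 50]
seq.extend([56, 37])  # [7, 1, 3, 50, 57, 10, 50, 56, 37]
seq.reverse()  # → [37, 56, 50, 10, 57, 50, 3, 1, 7]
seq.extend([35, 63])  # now [37, 56, 50, 10, 57, 50, 3, 1, 7, 35, 63]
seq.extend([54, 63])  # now [37, 56, 50, 10, 57, 50, 3, 1, 7, 35, 63, 54, 63]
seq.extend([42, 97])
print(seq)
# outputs [37, 56, 50, 10, 57, 50, 3, 1, 7, 35, 63, 54, 63, 42, 97]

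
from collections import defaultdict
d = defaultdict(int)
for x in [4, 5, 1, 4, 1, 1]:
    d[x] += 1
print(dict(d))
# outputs {4: 2, 5: 1, 1: 3}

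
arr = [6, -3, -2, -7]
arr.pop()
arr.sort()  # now [-3, -2, 6]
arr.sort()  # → [-3, -2, 6]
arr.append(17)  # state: [-3, -2, 6, 17]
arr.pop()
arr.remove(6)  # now [-3, -2]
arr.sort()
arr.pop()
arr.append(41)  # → [-3, 41]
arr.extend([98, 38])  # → [-3, 41, 98, 38]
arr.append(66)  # [-3, 41, 98, 38, 66]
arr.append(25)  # [-3, 41, 98, 38, 66, 25]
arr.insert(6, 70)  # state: [-3, 41, 98, 38, 66, 25, 70]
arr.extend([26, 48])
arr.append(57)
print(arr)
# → [-3, 41, 98, 38, 66, 25, 70, 26, 48, 57]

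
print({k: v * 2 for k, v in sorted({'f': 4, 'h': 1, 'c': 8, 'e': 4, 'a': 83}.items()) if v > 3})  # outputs {'a': 166, 'c': 16, 'e': 8, 'f': 8}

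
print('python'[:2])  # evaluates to py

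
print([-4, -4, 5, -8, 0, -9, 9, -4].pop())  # -4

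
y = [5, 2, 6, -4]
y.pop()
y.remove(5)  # [2, 6]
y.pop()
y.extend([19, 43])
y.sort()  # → [2, 19, 43]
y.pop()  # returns 43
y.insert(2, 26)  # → [2, 19, 26]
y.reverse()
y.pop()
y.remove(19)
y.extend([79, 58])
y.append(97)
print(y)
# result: [26, 79, 58, 97]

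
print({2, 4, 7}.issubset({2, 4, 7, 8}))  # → True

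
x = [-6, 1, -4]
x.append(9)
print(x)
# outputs [-6, 1, -4, 9]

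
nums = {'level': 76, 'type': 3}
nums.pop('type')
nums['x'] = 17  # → {'level': 76, 'x': 17}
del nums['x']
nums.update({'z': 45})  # {'level': 76, 'z': 45}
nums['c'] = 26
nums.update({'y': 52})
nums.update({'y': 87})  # {'level': 76, 'z': 45, 'c': 26, 'y': 87}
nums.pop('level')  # 76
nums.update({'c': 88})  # {'z': 45, 'c': 88, 'y': 87}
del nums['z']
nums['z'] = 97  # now {'c': 88, 'y': 87, 'z': 97}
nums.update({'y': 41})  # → {'c': 88, 'y': 41, 'z': 97}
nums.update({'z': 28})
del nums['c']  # {'y': 41, 'z': 28}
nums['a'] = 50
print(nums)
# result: {'y': 41, 'z': 28, 'a': 50}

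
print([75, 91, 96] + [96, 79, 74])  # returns [75, 91, 96, 96, 79, 74]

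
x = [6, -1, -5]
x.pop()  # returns -5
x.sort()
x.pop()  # 6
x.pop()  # -1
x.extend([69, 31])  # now [69, 31]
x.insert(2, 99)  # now [69, 31, 99]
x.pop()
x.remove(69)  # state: [31]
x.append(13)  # [31, 13]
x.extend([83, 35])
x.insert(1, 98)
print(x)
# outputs [31, 98, 13, 83, 35]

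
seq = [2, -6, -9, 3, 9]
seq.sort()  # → [-9, -6, 2, 3, 9]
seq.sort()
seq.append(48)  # [-9, -6, 2, 3, 9, 48]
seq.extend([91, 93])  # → [-9, -6, 2, 3, 9, 48, 91, 93]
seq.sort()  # [-9, -6, 2, 3, 9, 48, 91, 93]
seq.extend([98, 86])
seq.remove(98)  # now [-9, -6, 2, 3, 9, 48, 91, 93, 86]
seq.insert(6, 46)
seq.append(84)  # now [-9, -6, 2, 3, 9, 48, 46, 91, 93, 86, 84]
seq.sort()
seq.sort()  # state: [-9, -6, 2, 3, 9, 46, 48, 84, 86, 91, 93]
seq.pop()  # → 93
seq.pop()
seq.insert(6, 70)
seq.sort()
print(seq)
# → [-9, -6, 2, 3, 9, 46, 48, 70, 84, 86]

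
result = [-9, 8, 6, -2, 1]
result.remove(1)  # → [-9, 8, 6, -2]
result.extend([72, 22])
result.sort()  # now [-9, -2, 6, 8, 22, 72]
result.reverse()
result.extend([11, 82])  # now [72, 22, 8, 6, -2, -9, 11, 82]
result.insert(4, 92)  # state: [72, 22, 8, 6, 92, -2, -9, 11, 82]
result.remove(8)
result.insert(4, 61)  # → [72, 22, 6, 92, 61, -2, -9, 11, 82]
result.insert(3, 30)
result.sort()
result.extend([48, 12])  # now [-9, -2, 6, 11, 22, 30, 61, 72, 82, 92, 48, 12]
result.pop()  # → 12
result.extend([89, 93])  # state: [-9, -2, 6, 11, 22, 30, 61, 72, 82, 92, 48, 89, 93]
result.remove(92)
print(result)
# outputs [-9, -2, 6, 11, 22, 30, 61, 72, 82, 48, 89, 93]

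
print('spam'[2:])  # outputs am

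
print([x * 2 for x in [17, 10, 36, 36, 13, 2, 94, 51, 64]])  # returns [34, 20, 72, 72, 26, 4, 188, 102, 128]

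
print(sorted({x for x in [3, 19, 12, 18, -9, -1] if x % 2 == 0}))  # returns [12, 18]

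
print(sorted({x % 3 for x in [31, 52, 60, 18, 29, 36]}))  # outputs [0, 1, 2]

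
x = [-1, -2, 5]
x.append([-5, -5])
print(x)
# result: [-1, -2, 5, [-5, -5]]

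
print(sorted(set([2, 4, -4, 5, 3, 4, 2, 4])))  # [-4, 2, 3, 4, 5]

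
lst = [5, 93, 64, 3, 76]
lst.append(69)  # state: [5, 93, 64, 3, 76, 69]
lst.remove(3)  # [5, 93, 64, 76, 69]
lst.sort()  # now [5, 64, 69, 76, 93]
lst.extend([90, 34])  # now [5, 64, 69, 76, 93, 90, 34]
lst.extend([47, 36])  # [5, 64, 69, 76, 93, 90, 34, 47, 36]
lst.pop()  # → 36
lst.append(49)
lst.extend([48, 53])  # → [5, 64, 69, 76, 93, 90, 34, 47, 49, 48, 53]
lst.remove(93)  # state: [5, 64, 69, 76, 90, 34, 47, 49, 48, 53]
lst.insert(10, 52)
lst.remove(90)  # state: [5, 64, 69, 76, 34, 47, 49, 48, 53, 52]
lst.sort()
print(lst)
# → [5, 34, 47, 48, 49, 52, 53, 64, 69, 76]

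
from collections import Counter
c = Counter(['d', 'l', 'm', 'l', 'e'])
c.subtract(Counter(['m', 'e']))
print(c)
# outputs Counter({'l': 2, 'd': 1, 'm': 0, 'e': 0})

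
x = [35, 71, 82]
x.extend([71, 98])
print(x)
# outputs [35, 71, 82, 71, 98]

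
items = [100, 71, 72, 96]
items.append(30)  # [100, 71, 72, 96, 30]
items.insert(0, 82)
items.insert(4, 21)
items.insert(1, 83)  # [82, 83, 100, 71, 72, 21, 96, 30]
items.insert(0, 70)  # [70, 82, 83, 100, 71, 72, 21, 96, 30]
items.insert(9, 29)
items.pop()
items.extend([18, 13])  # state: [70, 82, 83, 100, 71, 72, 21, 96, 30, 18, 13]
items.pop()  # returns 13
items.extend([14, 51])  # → [70, 82, 83, 100, 71, 72, 21, 96, 30, 18, 14, 51]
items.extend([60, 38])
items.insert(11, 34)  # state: [70, 82, 83, 100, 71, 72, 21, 96, 30, 18, 14, 34, 51, 60, 38]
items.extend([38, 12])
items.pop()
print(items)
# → [70, 82, 83, 100, 71, 72, 21, 96, 30, 18, 14, 34, 51, 60, 38, 38]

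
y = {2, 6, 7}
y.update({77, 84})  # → {2, 6, 7, 77, 84}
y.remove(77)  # {2, 6, 7, 84}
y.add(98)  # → {2, 6, 7, 84, 98}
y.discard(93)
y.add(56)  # {2, 6, 7, 56, 84, 98}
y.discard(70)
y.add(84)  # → {2, 6, 7, 56, 84, 98}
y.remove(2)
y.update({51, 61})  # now {6, 7, 51, 56, 61, 84, 98}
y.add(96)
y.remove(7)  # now {6, 51, 56, 61, 84, 96, 98}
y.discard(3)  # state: {6, 51, 56, 61, 84, 96, 98}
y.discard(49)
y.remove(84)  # {6, 51, 56, 61, 96, 98}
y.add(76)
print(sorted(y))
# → [6, 51, 56, 61, 76, 96, 98]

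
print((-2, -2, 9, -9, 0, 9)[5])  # 9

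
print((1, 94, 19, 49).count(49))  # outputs 1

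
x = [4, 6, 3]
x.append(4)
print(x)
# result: [4, 6, 3, 4]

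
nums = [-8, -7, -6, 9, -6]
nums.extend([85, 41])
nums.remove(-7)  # [-8, -6, 9, -6, 85, 41]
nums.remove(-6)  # [-8, 9, -6, 85, 41]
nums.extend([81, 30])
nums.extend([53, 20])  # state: [-8, 9, -6, 85, 41, 81, 30, 53, 20]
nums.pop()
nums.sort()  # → [-8, -6, 9, 30, 41, 53, 81, 85]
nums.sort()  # [-8, -6, 9, 30, 41, 53, 81, 85]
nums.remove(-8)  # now [-6, 9, 30, 41, 53, 81, 85]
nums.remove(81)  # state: [-6, 9, 30, 41, 53, 85]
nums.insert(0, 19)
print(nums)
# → [19, -6, 9, 30, 41, 53, 85]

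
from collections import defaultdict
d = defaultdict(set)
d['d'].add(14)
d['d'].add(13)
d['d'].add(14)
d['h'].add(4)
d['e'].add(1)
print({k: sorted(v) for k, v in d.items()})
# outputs {'d': [13, 14], 'h': [4], 'e': [1]}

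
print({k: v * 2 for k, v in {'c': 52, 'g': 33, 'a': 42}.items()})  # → {'c': 104, 'g': 66, 'a': 84}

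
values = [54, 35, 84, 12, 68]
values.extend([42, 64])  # [54, 35, 84, 12, 68, 42, 64]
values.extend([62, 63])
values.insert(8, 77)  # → [54, 35, 84, 12, 68, 42, 64, 62, 77, 63]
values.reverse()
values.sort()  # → [12, 35, 42, 54, 62, 63, 64, 68, 77, 84]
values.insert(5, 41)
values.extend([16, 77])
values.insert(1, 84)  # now [12, 84, 35, 42, 54, 62, 41, 63, 64, 68, 77, 84, 16, 77]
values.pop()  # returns 77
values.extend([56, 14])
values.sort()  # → [12, 14, 16, 35, 41, 42, 54, 56, 62, 63, 64, 68, 77, 84, 84]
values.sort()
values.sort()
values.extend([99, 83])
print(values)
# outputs [12, 14, 16, 35, 41, 42, 54, 56, 62, 63, 64, 68, 77, 84, 84, 99, 83]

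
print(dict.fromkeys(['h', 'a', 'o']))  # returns {'h': None, 'a': None, 'o': None}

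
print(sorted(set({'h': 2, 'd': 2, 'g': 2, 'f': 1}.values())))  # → [1, 2]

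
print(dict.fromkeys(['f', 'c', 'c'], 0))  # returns {'f': 0, 'c': 0}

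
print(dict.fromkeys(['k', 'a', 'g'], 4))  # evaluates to {'k': 4, 'a': 4, 'g': 4}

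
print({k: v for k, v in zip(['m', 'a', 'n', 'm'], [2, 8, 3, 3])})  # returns {'m': 3, 'a': 8, 'n': 3}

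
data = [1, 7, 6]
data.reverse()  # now [6, 7, 1]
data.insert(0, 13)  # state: [13, 6, 7, 1]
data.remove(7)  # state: [13, 6, 1]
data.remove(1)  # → [13, 6]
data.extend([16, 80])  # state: [13, 6, 16, 80]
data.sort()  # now [6, 13, 16, 80]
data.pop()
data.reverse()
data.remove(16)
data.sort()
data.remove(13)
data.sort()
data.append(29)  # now [6, 29]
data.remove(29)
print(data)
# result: [6]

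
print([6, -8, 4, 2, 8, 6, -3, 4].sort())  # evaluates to None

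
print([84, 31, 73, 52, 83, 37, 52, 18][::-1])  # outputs [18, 52, 37, 83, 52, 73, 31, 84]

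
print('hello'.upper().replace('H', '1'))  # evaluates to 1ELLO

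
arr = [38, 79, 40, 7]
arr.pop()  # 7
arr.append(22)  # [38, 79, 40, 22]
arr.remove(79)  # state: [38, 40, 22]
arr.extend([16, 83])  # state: [38, 40, 22, 16, 83]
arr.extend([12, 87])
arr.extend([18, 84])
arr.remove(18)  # [38, 40, 22, 16, 83, 12, 87, 84]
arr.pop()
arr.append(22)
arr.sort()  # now [12, 16, 22, 22, 38, 40, 83, 87]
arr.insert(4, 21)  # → [12, 16, 22, 22, 21, 38, 40, 83, 87]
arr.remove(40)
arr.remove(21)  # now [12, 16, 22, 22, 38, 83, 87]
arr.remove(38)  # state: [12, 16, 22, 22, 83, 87]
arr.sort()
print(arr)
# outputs [12, 16, 22, 22, 83, 87]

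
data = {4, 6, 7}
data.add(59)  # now {4, 6, 7, 59}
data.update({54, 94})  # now {4, 6, 7, 54, 59, 94}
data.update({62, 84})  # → {4, 6, 7, 54, 59, 62, 84, 94}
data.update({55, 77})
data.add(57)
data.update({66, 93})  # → {4, 6, 7, 54, 55, 57, 59, 62, 66, 77, 84, 93, 94}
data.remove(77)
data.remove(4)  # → {6, 7, 54, 55, 57, 59, 62, 66, 84, 93, 94}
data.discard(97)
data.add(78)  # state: {6, 7, 54, 55, 57, 59, 62, 66, 78, 84, 93, 94}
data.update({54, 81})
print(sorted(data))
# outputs [6, 7, 54, 55, 57, 59, 62, 66, 78, 81, 84, 93, 94]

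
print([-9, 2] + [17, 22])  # [-9, 2, 17, 22]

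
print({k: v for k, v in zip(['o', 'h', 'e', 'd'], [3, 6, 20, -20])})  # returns {'o': 3, 'h': 6, 'e': 20, 'd': -20}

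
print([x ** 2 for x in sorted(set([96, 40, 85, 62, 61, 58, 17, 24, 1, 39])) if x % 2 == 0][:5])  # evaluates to [576, 1600, 3364, 3844, 9216]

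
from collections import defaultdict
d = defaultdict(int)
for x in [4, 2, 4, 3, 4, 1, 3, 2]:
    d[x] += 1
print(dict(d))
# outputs {4: 3, 2: 2, 3: 2, 1: 1}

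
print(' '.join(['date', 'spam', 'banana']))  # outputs date spam banana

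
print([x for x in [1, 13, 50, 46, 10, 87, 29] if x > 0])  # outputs [1, 13, 50, 46, 10, 87, 29]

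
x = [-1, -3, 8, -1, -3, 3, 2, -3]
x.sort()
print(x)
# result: [-3, -3, -3, -1, -1, 2, 3, 8]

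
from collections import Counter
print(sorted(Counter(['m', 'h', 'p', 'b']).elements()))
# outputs ['b', 'h', 'm', 'p']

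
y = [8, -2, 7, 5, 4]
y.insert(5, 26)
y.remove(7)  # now [8, -2, 5, 4, 26]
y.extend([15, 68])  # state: [8, -2, 5, 4, 26, 15, 68]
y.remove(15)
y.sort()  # [-2, 4, 5, 8, 26, 68]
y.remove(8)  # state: [-2, 4, 5, 26, 68]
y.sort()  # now [-2, 4, 5, 26, 68]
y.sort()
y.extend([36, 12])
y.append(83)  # [-2, 4, 5, 26, 68, 36, 12, 83]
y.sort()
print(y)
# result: [-2, 4, 5, 12, 26, 36, 68, 83]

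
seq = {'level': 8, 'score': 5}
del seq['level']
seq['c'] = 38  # {'score': 5, 'c': 38}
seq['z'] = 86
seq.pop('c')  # 38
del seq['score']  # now {'z': 86}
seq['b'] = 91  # {'z': 86, 'b': 91}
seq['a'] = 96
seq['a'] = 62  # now {'z': 86, 'b': 91, 'a': 62}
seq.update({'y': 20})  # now {'z': 86, 'b': 91, 'a': 62, 'y': 20}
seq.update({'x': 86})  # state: {'z': 86, 'b': 91, 'a': 62, 'y': 20, 'x': 86}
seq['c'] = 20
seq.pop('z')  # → 86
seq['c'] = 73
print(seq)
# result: {'b': 91, 'a': 62, 'y': 20, 'x': 86, 'c': 73}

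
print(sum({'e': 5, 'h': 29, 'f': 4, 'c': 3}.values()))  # 41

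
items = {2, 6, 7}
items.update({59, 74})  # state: {2, 6, 7, 59, 74}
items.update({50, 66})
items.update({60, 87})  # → {2, 6, 7, 50, 59, 60, 66, 74, 87}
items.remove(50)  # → {2, 6, 7, 59, 60, 66, 74, 87}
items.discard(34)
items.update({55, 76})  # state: {2, 6, 7, 55, 59, 60, 66, 74, 76, 87}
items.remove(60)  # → {2, 6, 7, 55, 59, 66, 74, 76, 87}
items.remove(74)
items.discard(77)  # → {2, 6, 7, 55, 59, 66, 76, 87}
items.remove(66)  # {2, 6, 7, 55, 59, 76, 87}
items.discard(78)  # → {2, 6, 7, 55, 59, 76, 87}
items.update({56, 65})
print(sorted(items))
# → [2, 6, 7, 55, 56, 59, 65, 76, 87]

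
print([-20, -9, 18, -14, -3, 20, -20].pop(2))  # 18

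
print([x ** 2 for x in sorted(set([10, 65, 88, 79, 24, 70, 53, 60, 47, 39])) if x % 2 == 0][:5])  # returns [100, 576, 3600, 4900, 7744]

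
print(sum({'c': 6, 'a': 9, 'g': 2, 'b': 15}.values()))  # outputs 32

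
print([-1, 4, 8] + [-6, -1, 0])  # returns [-1, 4, 8, -6, -1, 0]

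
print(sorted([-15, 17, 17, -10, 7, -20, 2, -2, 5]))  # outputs [-20, -15, -10, -2, 2, 5, 7, 17, 17]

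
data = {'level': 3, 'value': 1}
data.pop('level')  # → 3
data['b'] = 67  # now {'value': 1, 'b': 67}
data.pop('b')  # 67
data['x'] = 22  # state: {'value': 1, 'x': 22}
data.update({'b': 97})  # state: {'value': 1, 'x': 22, 'b': 97}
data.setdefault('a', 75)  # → 75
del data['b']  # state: {'value': 1, 'x': 22, 'a': 75}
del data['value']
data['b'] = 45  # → {'x': 22, 'a': 75, 'b': 45}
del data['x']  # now {'a': 75, 'b': 45}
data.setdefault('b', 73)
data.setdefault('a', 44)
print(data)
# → {'a': 75, 'b': 45}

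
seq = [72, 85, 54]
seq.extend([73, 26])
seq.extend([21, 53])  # [72, 85, 54, 73, 26, 21, 53]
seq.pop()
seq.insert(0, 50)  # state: [50, 72, 85, 54, 73, 26, 21]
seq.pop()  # 21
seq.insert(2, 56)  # [50, 72, 56, 85, 54, 73, 26]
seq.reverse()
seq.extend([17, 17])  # [26, 73, 54, 85, 56, 72, 50, 17, 17]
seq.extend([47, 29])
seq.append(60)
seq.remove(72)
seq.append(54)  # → [26, 73, 54, 85, 56, 50, 17, 17, 47, 29, 60, 54]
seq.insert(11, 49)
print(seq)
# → [26, 73, 54, 85, 56, 50, 17, 17, 47, 29, 60, 49, 54]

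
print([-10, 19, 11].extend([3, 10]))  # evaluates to None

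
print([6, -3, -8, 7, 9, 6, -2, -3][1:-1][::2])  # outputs [-3, 7, 6]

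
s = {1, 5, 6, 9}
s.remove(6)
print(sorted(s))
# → [1, 5, 9]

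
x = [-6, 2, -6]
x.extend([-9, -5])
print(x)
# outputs [-6, 2, -6, -9, -5]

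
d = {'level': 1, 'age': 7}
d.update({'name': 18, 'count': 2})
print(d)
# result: {'level': 1, 'age': 7, 'name': 18, 'count': 2}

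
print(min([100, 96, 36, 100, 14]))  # 14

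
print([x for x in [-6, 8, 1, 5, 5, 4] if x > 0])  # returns [8, 1, 5, 5, 4]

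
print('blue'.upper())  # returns BLUE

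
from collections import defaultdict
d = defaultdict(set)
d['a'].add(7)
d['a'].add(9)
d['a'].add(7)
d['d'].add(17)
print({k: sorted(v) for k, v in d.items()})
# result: {'a': [7, 9], 'd': [17]}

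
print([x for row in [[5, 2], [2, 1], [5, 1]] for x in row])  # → [5, 2, 2, 1, 5, 1]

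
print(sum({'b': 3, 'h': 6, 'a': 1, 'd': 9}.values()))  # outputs 19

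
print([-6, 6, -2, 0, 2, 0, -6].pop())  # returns -6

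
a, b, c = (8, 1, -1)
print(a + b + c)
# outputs 8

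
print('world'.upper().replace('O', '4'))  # W4RLD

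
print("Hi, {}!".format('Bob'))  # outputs Hi, Bob!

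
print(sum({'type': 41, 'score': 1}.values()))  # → 42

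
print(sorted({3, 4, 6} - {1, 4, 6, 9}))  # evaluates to [3]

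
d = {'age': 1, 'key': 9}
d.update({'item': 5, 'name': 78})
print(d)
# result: {'age': 1, 'key': 9, 'item': 5, 'name': 78}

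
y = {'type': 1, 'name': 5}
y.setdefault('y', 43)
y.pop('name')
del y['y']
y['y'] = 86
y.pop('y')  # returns 86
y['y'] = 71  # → {'type': 1, 'y': 71}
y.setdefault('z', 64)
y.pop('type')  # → 1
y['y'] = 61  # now {'y': 61, 'z': 64}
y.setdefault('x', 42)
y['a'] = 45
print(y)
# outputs {'y': 61, 'z': 64, 'x': 42, 'a': 45}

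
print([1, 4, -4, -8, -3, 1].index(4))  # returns 1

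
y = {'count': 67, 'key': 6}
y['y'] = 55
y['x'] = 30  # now {'count': 67, 'key': 6, 'y': 55, 'x': 30}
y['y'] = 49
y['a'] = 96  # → {'count': 67, 'key': 6, 'y': 49, 'x': 30, 'a': 96}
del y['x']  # {'count': 67, 'key': 6, 'y': 49, 'a': 96}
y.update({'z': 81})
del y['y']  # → {'count': 67, 'key': 6, 'a': 96, 'z': 81}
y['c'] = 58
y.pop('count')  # 67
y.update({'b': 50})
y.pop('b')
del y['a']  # {'key': 6, 'z': 81, 'c': 58}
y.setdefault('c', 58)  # 58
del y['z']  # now {'key': 6, 'c': 58}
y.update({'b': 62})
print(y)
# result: {'key': 6, 'c': 58, 'b': 62}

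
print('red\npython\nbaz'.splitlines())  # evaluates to ['red', 'python', 'baz']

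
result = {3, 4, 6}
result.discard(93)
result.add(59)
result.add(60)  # {3, 4, 6, 59, 60}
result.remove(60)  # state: {3, 4, 6, 59}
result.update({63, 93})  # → {3, 4, 6, 59, 63, 93}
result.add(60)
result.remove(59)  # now {3, 4, 6, 60, 63, 93}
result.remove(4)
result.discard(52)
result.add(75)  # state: {3, 6, 60, 63, 75, 93}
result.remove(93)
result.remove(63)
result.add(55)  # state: {3, 6, 55, 60, 75}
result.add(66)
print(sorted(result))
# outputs [3, 6, 55, 60, 66, 75]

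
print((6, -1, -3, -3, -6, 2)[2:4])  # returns (-3, -3)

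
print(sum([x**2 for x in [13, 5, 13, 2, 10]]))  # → 467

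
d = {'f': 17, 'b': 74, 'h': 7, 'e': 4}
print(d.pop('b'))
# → 74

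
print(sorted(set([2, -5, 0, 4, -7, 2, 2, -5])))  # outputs [-7, -5, 0, 2, 4]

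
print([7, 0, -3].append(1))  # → None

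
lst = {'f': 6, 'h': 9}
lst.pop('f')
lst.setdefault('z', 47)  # 47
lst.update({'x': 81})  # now {'h': 9, 'z': 47, 'x': 81}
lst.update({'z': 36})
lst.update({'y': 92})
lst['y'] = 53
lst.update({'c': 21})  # {'h': 9, 'z': 36, 'x': 81, 'y': 53, 'c': 21}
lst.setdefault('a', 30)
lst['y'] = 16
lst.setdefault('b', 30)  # 30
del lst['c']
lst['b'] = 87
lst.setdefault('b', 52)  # 87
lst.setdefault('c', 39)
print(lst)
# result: {'h': 9, 'z': 36, 'x': 81, 'y': 16, 'a': 30, 'b': 87, 'c': 39}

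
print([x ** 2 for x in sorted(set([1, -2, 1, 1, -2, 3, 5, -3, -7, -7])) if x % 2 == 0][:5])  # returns [4]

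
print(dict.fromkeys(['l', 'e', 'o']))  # {'l': None, 'e': None, 'o': None}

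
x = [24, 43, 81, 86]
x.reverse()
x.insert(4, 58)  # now [86, 81, 43, 24, 58]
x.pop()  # 58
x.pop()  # 24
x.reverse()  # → [43, 81, 86]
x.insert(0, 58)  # [58, 43, 81, 86]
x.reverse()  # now [86, 81, 43, 58]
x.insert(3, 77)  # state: [86, 81, 43, 77, 58]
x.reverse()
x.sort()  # [43, 58, 77, 81, 86]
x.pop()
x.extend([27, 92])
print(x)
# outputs [43, 58, 77, 81, 27, 92]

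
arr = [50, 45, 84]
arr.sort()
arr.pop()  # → 84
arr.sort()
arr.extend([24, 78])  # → [45, 50, 24, 78]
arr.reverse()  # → [78, 24, 50, 45]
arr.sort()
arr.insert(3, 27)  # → [24, 45, 50, 27, 78]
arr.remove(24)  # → [45, 50, 27, 78]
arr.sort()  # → [27, 45, 50, 78]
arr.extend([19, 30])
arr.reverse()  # [30, 19, 78, 50, 45, 27]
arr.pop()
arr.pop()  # 45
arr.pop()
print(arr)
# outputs [30, 19, 78]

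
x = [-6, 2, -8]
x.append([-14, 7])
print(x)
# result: [-6, 2, -8, [-14, 7]]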